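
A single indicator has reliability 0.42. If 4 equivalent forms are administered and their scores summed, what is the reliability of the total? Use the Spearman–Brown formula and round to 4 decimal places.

0.7434

ρ_k = kρ / (1 + (k−1)ρ) = 4·0.42 / (1 + 3·0.42) = 1.680 / 2.260 = 0.7434.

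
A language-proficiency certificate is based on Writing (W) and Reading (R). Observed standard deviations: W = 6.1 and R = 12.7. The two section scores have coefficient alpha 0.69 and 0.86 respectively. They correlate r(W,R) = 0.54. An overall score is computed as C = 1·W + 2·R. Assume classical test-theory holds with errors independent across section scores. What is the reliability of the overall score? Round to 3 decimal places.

0.880

Var(C) = 6.1² + 2²·12.7² + 2·[2·6.1·12.7·0.54] = 682.37 + 167.335 = 849.705.
Because errors are independent across components, Cov(Tᵢ,Tⱼ) = Cov(Xᵢ,Xⱼ); the off-diagonal part of the true-score variance is the same as above.
True-score variance = [6.1²·0.69 + 2²·12.7²·0.86] + 167.335 = 580.512 + 167.335 = 747.848.
Reliability = 747.848 / 849.705 = 0.880.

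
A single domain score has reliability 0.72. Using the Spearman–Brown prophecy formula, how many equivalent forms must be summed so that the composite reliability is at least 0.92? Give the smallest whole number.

5

k ≥ ρ*(1−ρ₁)/(ρ₁(1−ρ*)) = 0.92·0.28 / (0.72·0.08) = 4.472.
Smallest integer k = 5.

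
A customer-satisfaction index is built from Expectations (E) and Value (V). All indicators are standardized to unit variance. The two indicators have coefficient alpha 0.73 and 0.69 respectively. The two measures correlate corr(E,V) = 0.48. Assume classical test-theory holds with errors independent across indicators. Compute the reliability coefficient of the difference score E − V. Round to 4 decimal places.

Var(E−V) = 1 + 1 − 2·0.48 = 2 − 0.96 = 1.04.
Because errors are independent across components, Cov(Tᵢ,Tⱼ) = Cov(Xᵢ,Xⱼ); the off-diagonal part of the true-score variance is the same as above.
True-score variance = [0.73 + 0.69] − 0.96 = 1.42 − 0.96 = 0.46.
Reliability = 0.46 / 1.04 = 0.4423.

0.4423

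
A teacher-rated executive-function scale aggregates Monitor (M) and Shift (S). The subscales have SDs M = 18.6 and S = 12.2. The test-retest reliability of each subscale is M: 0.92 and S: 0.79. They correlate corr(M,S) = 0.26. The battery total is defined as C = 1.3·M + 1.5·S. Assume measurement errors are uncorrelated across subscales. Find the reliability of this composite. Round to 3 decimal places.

Var(C) = 1.3²·18.6² + 1.5²·12.2² + 2·[1.95·18.6·12.2·0.26] = 919.562 + 230.097 = 1149.66.
Under uncorrelated errors the observed covariances equal the true-score covariances, so only the own-variance terms attenuate.
True-score variance = [1.3²·18.6²·0.92 + 1.5²·12.2²·0.79] + 230.097 = 802.462 + 230.097 = 1032.56.
Reliability = 1032.56 / 1149.66 = 0.898.

0.898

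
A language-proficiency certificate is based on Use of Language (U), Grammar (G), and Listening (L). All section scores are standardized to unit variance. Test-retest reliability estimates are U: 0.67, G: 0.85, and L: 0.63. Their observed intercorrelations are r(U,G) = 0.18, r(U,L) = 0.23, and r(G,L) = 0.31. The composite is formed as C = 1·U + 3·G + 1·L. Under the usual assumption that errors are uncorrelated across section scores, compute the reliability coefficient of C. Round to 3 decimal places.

0.858

Var(C) = 1 + 3² + 1 + 2·[3·0.18 + 0.23 + 3·0.31] = 11 + 3.4 = 14.4.
Under uncorrelated errors the observed covariances equal the true-score covariances, so only the own-variance terms attenuate.
True-score variance = [0.67 + 3²·0.85 + 0.63] + 3.4 = 8.95 + 3.4 = 12.35.
Reliability = 12.35 / 14.4 = 0.858.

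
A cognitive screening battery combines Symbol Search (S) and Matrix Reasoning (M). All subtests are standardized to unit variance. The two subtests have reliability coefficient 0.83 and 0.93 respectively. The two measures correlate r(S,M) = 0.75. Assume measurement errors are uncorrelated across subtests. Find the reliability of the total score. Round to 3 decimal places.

Var(S+M) = 2 + 2·[0.75] = 2 + 1.5 = 3.5.
Under uncorrelated errors the observed covariances equal the true-score covariances, so only the own-variance terms attenuate.
True-score variance = [0.83 + 0.93] + 1.5 = 1.76 + 1.5 = 3.26.
Reliability = 3.26 / 3.5 = 0.931.

0.931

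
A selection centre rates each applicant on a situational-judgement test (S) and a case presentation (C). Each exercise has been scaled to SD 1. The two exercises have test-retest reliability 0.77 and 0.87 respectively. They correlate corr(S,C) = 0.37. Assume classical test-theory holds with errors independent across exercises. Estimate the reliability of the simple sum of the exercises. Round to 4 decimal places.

0.8686

Var(S+C) = 2 + 2·[0.37] = 2 + 0.74 = 2.74.
Under uncorrelated errors the observed covariances equal the true-score covariances, so only the own-variance terms attenuate.
True-score variance = [0.77 + 0.87] + 0.74 = 1.64 + 0.74 = 2.38.
Reliability = 2.38 / 2.74 = 0.8686.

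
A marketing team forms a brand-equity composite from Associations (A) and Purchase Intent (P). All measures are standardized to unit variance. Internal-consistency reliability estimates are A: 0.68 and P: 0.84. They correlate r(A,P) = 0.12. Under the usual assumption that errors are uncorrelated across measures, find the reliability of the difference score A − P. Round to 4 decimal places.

Var(A−P) = 1 + 1 − 2·0.12 = 2 − 0.24 = 1.76.
Under uncorrelated errors the observed covariances equal the true-score covariances, so only the own-variance terms attenuate.
True-score variance = [0.68 + 0.84] − 0.24 = 1.52 − 0.24 = 1.28.
Reliability = 1.28 / 1.76 = 0.7273.

0.7273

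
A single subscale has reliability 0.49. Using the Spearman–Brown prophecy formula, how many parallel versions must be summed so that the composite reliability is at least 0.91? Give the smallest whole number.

11

k ≥ ρ*(1−ρ₁)/(ρ₁(1−ρ*)) = 0.91·0.51 / (0.49·0.09) = 10.524.
Smallest integer k = 11.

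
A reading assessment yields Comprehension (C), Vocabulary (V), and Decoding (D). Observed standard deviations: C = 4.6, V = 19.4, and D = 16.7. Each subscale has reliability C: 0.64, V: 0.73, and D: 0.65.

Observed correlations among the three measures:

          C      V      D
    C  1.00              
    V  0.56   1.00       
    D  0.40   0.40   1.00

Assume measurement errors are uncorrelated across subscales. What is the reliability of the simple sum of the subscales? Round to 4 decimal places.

Var(C+V+D) = 4.6² + 19.4² + 16.7² + 2·[4.6·19.4·0.56 + 4.6·16.7·0.40 + 19.4·16.7·0.40] = 676.41 + 420.589 = 1097.
With uncorrelated errors the cross-covariances are all true-score covariance, so they carry over unchanged; only the diagonal terms shrink to ρᵢσᵢ².
True-score variance = [4.6²·0.64 + 19.4²·0.73 + 16.7²·0.65] + 420.589 = 469.564 + 420.589 = 890.152.
Reliability = 890.152 / 1097 = 0.8114.

0.8114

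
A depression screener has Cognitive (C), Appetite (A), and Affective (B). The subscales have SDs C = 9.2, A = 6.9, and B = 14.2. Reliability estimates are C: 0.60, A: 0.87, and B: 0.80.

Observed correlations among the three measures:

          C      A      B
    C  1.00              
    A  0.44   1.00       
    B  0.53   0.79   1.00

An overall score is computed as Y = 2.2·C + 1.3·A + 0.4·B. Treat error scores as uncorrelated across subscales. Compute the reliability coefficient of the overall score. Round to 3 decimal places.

0.796

Var(Y) = 2.2²·9.2² + 1.3²·6.9² + 0.4²·14.2² + 2·[2.86·9.2·6.9·0.44 + 0.88·9.2·14.2·0.53 + 0.52·6.9·14.2·0.79] = 522.381 + 362.128 = 884.509.
Under uncorrelated errors the observed covariances equal the true-score covariances, so only the own-variance terms attenuate.
True-score variance = [2.2²·9.2²·0.60 + 1.3²·6.9²·0.87 + 0.4²·14.2²·0.80] + 362.128 = 341.605 + 362.128 = 703.733.
Reliability = 703.733 / 884.509 = 0.796.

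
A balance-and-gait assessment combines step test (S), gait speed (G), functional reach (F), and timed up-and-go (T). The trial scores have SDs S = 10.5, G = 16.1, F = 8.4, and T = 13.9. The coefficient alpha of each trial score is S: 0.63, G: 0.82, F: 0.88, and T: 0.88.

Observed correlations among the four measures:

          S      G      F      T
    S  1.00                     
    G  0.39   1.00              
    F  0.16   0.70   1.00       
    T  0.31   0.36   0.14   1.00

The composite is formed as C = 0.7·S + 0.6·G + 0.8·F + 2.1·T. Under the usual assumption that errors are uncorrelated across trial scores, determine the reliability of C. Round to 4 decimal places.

Var(C) = 0.7²·10.5² + 0.6²·16.1² + 0.8²·8.4² + 2.1²·13.9² + 2·[0.42·10.5·16.1·0.39 + 0.56·10.5·8.4·0.16 + 1.47·10.5·13.9·0.31 + 0.48·16.1·8.4·0.70 + 1.26·16.1·13.9·0.36 + 1.68·8.4·13.9·0.14] = 1044.55 + 553.033 = 1597.59.
With uncorrelated errors the cross-covariances are all true-score covariance, so they carry over unchanged; only the diagonal terms shrink to ρᵢσᵢ².
True-score variance = [0.7²·10.5²·0.63 + 0.6²·16.1²·0.82 + 0.8²·8.4²·0.88 + 2.1²·13.9²·0.88] + 553.033 = 900.102 + 553.033 = 1453.13.
Reliability = 1453.13 / 1597.59 = 0.9096.

0.9096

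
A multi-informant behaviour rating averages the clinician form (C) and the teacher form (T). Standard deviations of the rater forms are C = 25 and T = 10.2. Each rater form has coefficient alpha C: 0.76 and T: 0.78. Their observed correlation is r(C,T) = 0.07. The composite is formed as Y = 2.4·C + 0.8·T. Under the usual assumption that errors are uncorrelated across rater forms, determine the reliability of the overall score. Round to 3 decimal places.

0.765

Var(Y) = 2.4²·25² + 0.8²·10.2² + 2·[1.92·25·10.2·0.07] = 3666.59 + 68.544 = 3735.13.
With uncorrelated errors the cross-covariances are all true-score covariance, so they carry over unchanged; only the diagonal terms shrink to ρᵢσᵢ².
True-score variance = [2.4²·25²·0.76 + 0.8²·10.2²·0.78] + 68.544 = 2787.94 + 68.544 = 2856.48.
Reliability = 2856.48 / 3735.13 = 0.765.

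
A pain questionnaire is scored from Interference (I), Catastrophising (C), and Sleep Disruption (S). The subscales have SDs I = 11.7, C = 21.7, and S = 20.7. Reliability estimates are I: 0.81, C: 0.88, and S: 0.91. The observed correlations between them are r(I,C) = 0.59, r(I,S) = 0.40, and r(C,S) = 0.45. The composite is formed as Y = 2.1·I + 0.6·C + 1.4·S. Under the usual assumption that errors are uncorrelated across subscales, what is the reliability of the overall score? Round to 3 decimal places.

Var(Y) = 2.1²·11.7² + 0.6²·21.7² + 1.4²·20.7² + 2·[1.26·11.7·21.7·0.59 + 2.94·11.7·20.7·0.40 + 0.84·21.7·20.7·0.45] = 1613.05 + 1286.7 = 2899.75.
With uncorrelated errors the cross-covariances are all true-score covariance, so they carry over unchanged; only the diagonal terms shrink to ρᵢσᵢ².
True-score variance = [2.1²·11.7²·0.81 + 0.6²·21.7²·0.88 + 1.4²·20.7²·0.91] + 1286.7 = 1402.42 + 1286.7 = 2689.12.
Reliability = 2689.12 / 2899.75 = 0.927.

0.927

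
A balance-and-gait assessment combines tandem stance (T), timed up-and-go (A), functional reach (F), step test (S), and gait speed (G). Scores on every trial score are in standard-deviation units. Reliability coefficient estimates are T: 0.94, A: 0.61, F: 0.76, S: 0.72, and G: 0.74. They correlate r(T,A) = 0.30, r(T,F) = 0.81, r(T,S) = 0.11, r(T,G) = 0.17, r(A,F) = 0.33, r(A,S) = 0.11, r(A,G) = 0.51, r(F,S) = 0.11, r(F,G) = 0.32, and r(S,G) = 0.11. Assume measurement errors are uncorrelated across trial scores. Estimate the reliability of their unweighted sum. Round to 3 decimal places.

0.886

Var(T+A+F+S+G) = 5 + 2·[0.30 + 0.81 + 0.11 + 0.17 + 0.33 + 0.11 + 0.51 + 0.11 + 0.32 + 0.11] = 5 + 5.76 = 10.76.
Because errors are independent across components, Cov(Tᵢ,Tⱼ) = Cov(Xᵢ,Xⱼ); the off-diagonal part of the true-score variance is the same as above.
True-score variance = [0.94 + 0.61 + 0.76 + 0.72 + 0.74] + 5.76 = 3.77 + 5.76 = 9.53.
Reliability = 9.53 / 10.76 = 0.886.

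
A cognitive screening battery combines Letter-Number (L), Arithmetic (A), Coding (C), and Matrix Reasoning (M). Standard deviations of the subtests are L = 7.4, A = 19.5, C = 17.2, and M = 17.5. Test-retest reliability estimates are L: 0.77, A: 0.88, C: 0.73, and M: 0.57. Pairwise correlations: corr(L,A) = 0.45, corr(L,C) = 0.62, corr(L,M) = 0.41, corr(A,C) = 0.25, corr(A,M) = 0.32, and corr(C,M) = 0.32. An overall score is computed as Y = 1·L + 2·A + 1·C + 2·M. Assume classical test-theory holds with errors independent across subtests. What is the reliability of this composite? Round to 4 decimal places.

Var(Y) = 7.4² + 2²·19.5² + 17.2² + 2²·17.5² + 2·[2·7.4·19.5·0.45 + 7.4·17.2·0.62 + 2·7.4·17.5·0.41 + 2·19.5·17.2·0.25 + 4·19.5·17.5·0.32 + 2·17.2·17.5·0.32] = 3096.6 + 2224.23 = 5320.83.
With uncorrelated errors the cross-covariances are all true-score covariance, so they carry over unchanged; only the diagonal terms shrink to ρᵢσᵢ².
True-score variance = [7.4²·0.77 + 2²·19.5²·0.88 + 17.2²·0.73 + 2²·17.5²·0.57] + 2224.23 = 2294.86 + 2224.23 = 4519.09.
Reliability = 4519.09 / 5320.83 = 0.8493.

0.8493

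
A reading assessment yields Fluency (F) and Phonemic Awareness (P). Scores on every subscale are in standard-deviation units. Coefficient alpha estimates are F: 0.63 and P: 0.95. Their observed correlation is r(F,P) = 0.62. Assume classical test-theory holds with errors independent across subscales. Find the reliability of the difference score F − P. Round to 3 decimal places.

0.447

Var(F−P) = 1 + 1 − 2·0.62 = 2 − 1.24 = 0.76.
Because errors are independent across components, Cov(Tᵢ,Tⱼ) = Cov(Xᵢ,Xⱼ); the off-diagonal part of the true-score variance is the same as above.
True-score variance = [0.63 + 0.95] − 1.24 = 1.58 − 1.24 = 0.34.
Reliability = 0.34 / 0.76 = 0.447.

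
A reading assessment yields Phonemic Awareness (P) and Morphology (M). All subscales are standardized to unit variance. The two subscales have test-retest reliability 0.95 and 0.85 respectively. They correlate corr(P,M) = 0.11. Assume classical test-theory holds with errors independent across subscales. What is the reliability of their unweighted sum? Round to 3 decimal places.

Var(P+M) = 2 + 2·[0.11] = 2 + 0.22 = 2.22.
Under uncorrelated errors the observed covariances equal the true-score covariances, so only the own-variance terms attenuate.
True-score variance = [0.95 + 0.85] + 0.22 = 1.8 + 0.22 = 2.02.
Reliability = 2.02 / 2.22 = 0.910.

0.910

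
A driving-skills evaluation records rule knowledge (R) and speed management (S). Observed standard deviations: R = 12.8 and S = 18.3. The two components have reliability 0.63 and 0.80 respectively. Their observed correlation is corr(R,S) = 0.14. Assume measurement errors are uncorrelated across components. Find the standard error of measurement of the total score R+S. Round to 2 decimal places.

11.30

Var(total) = 498.73 + 65.5872 = 564.317.
True-score variance = 371.131 + 65.5872 = 436.718, so reliability = 0.7739.
Error variance = 564.317 − 436.718 = 127.599; SEM = √127.599 = 11.30.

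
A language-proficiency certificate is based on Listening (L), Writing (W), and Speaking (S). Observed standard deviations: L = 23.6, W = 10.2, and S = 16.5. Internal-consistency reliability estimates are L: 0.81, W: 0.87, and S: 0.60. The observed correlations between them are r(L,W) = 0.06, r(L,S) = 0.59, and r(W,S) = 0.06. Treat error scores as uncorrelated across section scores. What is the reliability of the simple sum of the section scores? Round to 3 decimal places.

0.842

Var(L+W+S) = 23.6² + 10.2² + 16.5² + 2·[23.6·10.2·0.06 + 23.6·16.5·0.59 + 10.2·16.5·0.06] = 933.25 + 508.574 = 1441.82.
Because errors are independent across components, Cov(Tᵢ,Tⱼ) = Cov(Xᵢ,Xⱼ); the off-diagonal part of the true-score variance is the same as above.
True-score variance = [23.6²·0.81 + 10.2²·0.87 + 16.5²·0.60] + 508.574 = 705.002 + 508.574 = 1213.58.
Reliability = 1213.58 / 1441.82 = 0.842.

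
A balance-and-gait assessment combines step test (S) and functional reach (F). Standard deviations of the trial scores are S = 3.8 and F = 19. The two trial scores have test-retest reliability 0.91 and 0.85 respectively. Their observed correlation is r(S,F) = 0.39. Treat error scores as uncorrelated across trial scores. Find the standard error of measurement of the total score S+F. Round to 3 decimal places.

7.446

Var(total) = 375.44 + 56.316 = 431.756.
True-score variance = 319.99 + 56.316 = 376.306, so reliability = 0.8716.
Error variance = 431.756 − 376.306 = 55.4496; SEM = √55.4496 = 7.446.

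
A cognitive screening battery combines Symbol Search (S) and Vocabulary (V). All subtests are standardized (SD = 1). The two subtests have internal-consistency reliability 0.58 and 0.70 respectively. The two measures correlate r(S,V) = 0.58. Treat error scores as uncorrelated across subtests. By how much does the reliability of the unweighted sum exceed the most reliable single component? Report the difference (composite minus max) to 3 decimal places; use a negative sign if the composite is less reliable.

Var(sum) = 2 + 1.16 = 3.16; true-score variance = 1.28 + 1.16 = 2.44; composite reliability = 0.7722.
Max component reliability = 0.7000.
Difference = 0.7722 − 0.7000 = 0.072.

0.072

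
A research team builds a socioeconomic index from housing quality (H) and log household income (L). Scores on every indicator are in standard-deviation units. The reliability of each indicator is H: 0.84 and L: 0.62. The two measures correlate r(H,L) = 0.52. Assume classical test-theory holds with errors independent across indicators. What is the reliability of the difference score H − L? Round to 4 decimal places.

Var(H−L) = 1 + 1 − 2·0.52 = 2 − 1.04 = 0.96.
Under uncorrelated errors the observed covariances equal the true-score covariances, so only the own-variance terms attenuate.
True-score variance = [0.84 + 0.62] − 1.04 = 1.46 − 1.04 = 0.42.
Reliability = 0.42 / 0.96 = 0.4375.

0.4375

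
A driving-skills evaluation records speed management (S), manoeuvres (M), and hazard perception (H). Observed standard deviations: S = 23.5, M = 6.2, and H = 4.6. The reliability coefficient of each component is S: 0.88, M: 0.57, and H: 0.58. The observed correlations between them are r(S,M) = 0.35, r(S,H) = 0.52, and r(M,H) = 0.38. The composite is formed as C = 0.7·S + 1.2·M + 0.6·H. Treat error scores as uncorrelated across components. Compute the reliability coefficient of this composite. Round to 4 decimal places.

0.8766

Var(C) = 0.7²·23.5² + 1.2²·6.2² + 0.6²·4.6² + 2·[0.84·23.5·6.2·0.35 + 0.42·23.5·4.6·0.52 + 0.72·6.2·4.6·0.38] = 333.574 + 148.496 = 482.07.
With uncorrelated errors the cross-covariances are all true-score covariance, so they carry over unchanged; only the diagonal terms shrink to ρᵢσᵢ².
True-score variance = [0.7²·23.5²·0.88 + 1.2²·6.2²·0.57 + 0.6²·4.6²·0.58] + 148.496 = 274.1 + 148.496 = 422.596.
Reliability = 422.596 / 482.07 = 0.8766.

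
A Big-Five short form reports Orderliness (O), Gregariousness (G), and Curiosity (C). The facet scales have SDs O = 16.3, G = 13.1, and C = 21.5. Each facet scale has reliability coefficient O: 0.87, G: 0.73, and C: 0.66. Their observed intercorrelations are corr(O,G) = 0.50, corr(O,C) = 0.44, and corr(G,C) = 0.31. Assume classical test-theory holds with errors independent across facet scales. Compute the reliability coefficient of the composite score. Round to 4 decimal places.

0.8509

Var(O+G+C) = 16.3² + 13.1² + 21.5² + 2·[16.3·13.1·0.50 + 16.3·21.5·0.44 + 13.1·21.5·0.31] = 899.55 + 696.549 = 1596.1.
Under uncorrelated errors the observed covariances equal the true-score covariances, so only the own-variance terms attenuate.
True-score variance = [16.3²·0.87 + 13.1²·0.73 + 21.5²·0.66] + 696.549 = 661.511 + 696.549 = 1358.06.
Reliability = 1358.06 / 1596.1 = 0.8509.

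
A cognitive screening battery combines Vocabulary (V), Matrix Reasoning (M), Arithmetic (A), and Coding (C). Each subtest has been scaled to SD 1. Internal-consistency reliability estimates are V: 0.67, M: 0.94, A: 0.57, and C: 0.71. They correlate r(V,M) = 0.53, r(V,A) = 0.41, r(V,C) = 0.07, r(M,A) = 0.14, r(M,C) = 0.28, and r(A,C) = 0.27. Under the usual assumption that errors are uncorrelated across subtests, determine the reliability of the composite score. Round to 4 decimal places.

Var(V+M+A+C) = 4 + 2·[0.53 + 0.41 + 0.07 + 0.14 + 0.28 + 0.27] = 4 + 3.4 = 7.4.
Under uncorrelated errors the observed covariances equal the true-score covariances, so only the own-variance terms attenuate.
True-score variance = [0.67 + 0.94 + 0.57 + 0.71] + 3.4 = 2.89 + 3.4 = 6.29.
Reliability = 6.29 / 7.4 = 0.8500.

0.8500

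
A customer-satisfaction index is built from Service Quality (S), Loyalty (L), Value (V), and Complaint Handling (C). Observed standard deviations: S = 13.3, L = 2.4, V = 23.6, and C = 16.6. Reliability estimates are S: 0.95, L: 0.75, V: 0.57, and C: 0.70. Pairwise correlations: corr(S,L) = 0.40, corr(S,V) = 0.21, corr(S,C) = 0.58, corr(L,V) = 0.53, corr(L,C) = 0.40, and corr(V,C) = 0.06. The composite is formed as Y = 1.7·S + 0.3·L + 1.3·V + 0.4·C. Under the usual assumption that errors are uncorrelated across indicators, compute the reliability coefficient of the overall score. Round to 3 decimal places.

0.781

Var(Y) = 1.7²·13.3² + 0.3²·2.4² + 1.3²·23.6² + 0.4²·16.6² + 2·[0.51·13.3·2.4·0.40 + 2.21·13.3·23.6·0.21 + 0.68·13.3·16.6·0.58 + 0.39·2.4·23.6·0.53 + 0.12·2.4·16.6·0.40 + 0.52·23.6·16.6·0.06] = 1497.08 + 530.203 = 2027.29.
Under uncorrelated errors the observed covariances equal the true-score covariances, so only the own-variance terms attenuate.
True-score variance = [1.7²·13.3²·0.95 + 0.3²·2.4²·0.75 + 1.3²·23.6²·0.57 + 0.4²·16.6²·0.70] + 530.203 = 1053.42 + 530.203 = 1583.63.
Reliability = 1583.63 / 2027.29 = 0.781.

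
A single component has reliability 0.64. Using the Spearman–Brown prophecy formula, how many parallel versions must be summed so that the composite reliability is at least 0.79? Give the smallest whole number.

k ≥ ρ*(1−ρ₁)/(ρ₁(1−ρ*)) = 0.79·0.36 / (0.64·0.21) = 2.116.
Smallest integer k = 3.

3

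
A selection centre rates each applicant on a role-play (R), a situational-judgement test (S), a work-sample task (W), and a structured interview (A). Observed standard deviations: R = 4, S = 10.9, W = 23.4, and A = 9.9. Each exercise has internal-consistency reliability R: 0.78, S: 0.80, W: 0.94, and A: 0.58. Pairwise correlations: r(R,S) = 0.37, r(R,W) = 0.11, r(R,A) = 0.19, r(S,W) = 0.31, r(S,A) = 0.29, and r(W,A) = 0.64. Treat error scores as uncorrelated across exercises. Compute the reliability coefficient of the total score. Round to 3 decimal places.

Var(R+S+W+A) = 4² + 10.9² + 23.4² + 9.9² + 2·[4·10.9·0.37 + 4·23.4·0.11 + 4·9.9·0.19 + 10.9·23.4·0.31 + 10.9·9.9·0.29 + 23.4·9.9·0.64] = 780.38 + 585.154 = 1365.53.
Under uncorrelated errors the observed covariances equal the true-score covariances, so only the own-variance terms attenuate.
True-score variance = [4²·0.78 + 10.9²·0.80 + 23.4²·0.94 + 9.9²·0.58] + 585.154 = 679.08 + 585.154 = 1264.23.
Reliability = 1264.23 / 1365.53 = 0.926.

0.926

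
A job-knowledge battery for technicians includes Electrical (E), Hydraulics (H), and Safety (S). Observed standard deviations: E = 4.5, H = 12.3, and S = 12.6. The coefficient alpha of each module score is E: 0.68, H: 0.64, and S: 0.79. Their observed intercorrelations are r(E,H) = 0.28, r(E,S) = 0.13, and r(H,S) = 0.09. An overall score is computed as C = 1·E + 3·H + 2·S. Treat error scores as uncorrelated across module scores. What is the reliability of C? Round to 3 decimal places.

Var(C) = 4.5² + 3²·12.3² + 2²·12.6² + 2·[3·4.5·12.3·0.28 + 2·4.5·12.6·0.13 + 6·12.3·12.6·0.09] = 2016.9 + 289.85 = 2306.75.
Under uncorrelated errors the observed covariances equal the true-score covariances, so only the own-variance terms attenuate.
True-score variance = [4.5²·0.68 + 3²·12.3²·0.64 + 2²·12.6²·0.79] + 289.85 = 1386.88 + 289.85 = 1676.73.
Reliability = 1676.73 / 2306.75 = 0.727.

0.727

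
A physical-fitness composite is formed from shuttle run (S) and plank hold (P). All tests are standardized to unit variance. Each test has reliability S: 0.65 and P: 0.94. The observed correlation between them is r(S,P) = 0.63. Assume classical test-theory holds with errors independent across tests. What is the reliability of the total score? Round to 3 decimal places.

0.874

Var(S+P) = 2 + 2·[0.63] = 2 + 1.26 = 3.26.
Because errors are independent across components, Cov(Tᵢ,Tⱼ) = Cov(Xᵢ,Xⱼ); the off-diagonal part of the true-score variance is the same as above.
True-score variance = [0.65 + 0.94] + 1.26 = 1.59 + 1.26 = 2.85.
Reliability = 2.85 / 3.26 = 0.874.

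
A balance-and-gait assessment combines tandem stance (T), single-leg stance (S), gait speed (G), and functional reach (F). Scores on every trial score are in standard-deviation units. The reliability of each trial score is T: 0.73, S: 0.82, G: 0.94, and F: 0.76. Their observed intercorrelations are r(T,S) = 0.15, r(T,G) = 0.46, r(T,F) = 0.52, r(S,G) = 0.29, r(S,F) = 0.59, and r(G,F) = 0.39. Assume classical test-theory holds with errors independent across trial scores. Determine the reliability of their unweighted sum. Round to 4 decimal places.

0.9148

Var(T+S+G+F) = 4 + 2·[0.15 + 0.46 + 0.52 + 0.29 + 0.59 + 0.39] = 4 + 4.8 = 8.8.
Because errors are independent across components, Cov(Tᵢ,Tⱼ) = Cov(Xᵢ,Xⱼ); the off-diagonal part of the true-score variance is the same as above.
True-score variance = [0.73 + 0.82 + 0.94 + 0.76] + 4.8 = 3.25 + 4.8 = 8.05.
Reliability = 8.05 / 8.8 = 0.9148.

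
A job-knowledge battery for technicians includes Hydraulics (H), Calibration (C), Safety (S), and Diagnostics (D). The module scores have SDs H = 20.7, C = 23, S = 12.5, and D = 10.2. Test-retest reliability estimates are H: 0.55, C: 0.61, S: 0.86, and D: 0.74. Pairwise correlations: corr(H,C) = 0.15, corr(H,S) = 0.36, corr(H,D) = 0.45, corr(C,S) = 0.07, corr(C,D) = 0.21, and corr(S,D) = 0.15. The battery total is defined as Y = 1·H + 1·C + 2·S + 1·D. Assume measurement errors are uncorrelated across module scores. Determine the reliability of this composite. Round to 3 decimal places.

Var(Y) = 20.7² + 23² + 2²·12.5² + 10.2² + 2·[20.7·23·0.15 + 2·20.7·12.5·0.36 + 20.7·10.2·0.45 + 2·23·12.5·0.07 + 23·10.2·0.21 + 2·12.5·10.2·0.15] = 1686.53 + 960.988 = 2647.52.
Because errors are independent across components, Cov(Tᵢ,Tⱼ) = Cov(Xᵢ,Xⱼ); the off-diagonal part of the true-score variance is the same as above.
True-score variance = [20.7²·0.55 + 23²·0.61 + 2²·12.5²·0.86 + 10.2²·0.74] + 960.988 = 1172.85 + 960.988 = 2133.84.
Reliability = 2133.84 / 2647.52 = 0.806.

0.806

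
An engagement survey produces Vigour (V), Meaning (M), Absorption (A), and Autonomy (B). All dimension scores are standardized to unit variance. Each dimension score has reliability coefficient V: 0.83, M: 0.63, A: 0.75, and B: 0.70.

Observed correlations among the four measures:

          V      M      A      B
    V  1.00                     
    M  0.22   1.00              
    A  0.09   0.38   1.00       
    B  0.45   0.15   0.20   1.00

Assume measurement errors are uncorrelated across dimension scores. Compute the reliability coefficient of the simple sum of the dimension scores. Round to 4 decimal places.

Var(V+M+A+B) = 4 + 2·[0.22 + 0.09 + 0.45 + 0.38 + 0.15 + 0.20] = 4 + 2.98 = 6.98.
Because errors are independent across components, Cov(Tᵢ,Tⱼ) = Cov(Xᵢ,Xⱼ); the off-diagonal part of the true-score variance is the same as above.
True-score variance = [0.83 + 0.63 + 0.75 + 0.70] + 2.98 = 2.91 + 2.98 = 5.89.
Reliability = 5.89 / 6.98 = 0.8438.

0.8438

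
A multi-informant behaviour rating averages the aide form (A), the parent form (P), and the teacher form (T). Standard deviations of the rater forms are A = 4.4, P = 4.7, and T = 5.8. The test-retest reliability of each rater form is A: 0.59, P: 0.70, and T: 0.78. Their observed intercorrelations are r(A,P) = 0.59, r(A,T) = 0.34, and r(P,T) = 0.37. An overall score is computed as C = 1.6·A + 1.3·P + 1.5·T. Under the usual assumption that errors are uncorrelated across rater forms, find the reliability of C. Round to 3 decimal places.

0.836

Var(C) = 1.6²·4.4² + 1.3²·4.7² + 1.5²·5.8² + 2·[2.08·4.4·4.7·0.59 + 2.4·4.4·5.8·0.34 + 1.95·4.7·5.8·0.37] = 162.584 + 131.742 = 294.326.
Because errors are independent across components, Cov(Tᵢ,Tⱼ) = Cov(Xᵢ,Xⱼ); the off-diagonal part of the true-score variance is the same as above.
True-score variance = [1.6²·4.4²·0.59 + 1.3²·4.7²·0.70 + 1.5²·5.8²·0.78] + 131.742 = 114.412 + 131.742 = 246.154.
Reliability = 246.154 / 294.326 = 0.836.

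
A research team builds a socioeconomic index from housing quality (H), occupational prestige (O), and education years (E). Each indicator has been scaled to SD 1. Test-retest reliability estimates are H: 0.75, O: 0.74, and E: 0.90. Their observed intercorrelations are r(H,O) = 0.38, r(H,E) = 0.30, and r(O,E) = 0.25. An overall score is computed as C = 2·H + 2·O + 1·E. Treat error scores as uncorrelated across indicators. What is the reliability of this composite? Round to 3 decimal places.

0.850

Var(C) = 2² + 2² + 1 + 2·[4·0.38 + 2·0.30 + 2·0.25] = 9 + 5.24 = 14.24.
With uncorrelated errors the cross-covariances are all true-score covariance, so they carry over unchanged; only the diagonal terms shrink to ρᵢσᵢ².
True-score variance = [2²·0.75 + 2²·0.74 + 0.90] + 5.24 = 6.86 + 5.24 = 12.1.
Reliability = 12.1 / 14.24 = 0.850.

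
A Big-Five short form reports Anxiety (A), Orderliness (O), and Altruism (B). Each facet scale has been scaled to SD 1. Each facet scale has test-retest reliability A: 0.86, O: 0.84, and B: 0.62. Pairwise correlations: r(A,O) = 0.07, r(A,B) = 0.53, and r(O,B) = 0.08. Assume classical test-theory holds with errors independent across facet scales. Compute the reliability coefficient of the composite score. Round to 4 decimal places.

Var(A+O+B) = 3 + 2·[0.07 + 0.53 + 0.08] = 3 + 1.36 = 4.36.
Under uncorrelated errors the observed covariances equal the true-score covariances, so only the own-variance terms attenuate.
True-score variance = [0.86 + 0.84 + 0.62] + 1.36 = 2.32 + 1.36 = 3.68.
Reliability = 3.68 / 4.36 = 0.8440.

0.8440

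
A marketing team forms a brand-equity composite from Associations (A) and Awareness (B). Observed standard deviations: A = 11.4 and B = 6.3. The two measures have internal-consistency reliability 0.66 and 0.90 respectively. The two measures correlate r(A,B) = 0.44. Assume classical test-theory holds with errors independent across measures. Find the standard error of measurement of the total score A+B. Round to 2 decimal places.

6.94

Var(total) = 169.65 + 63.2016 = 232.852.
True-score variance = 121.495 + 63.2016 = 184.696, so reliability = 0.7932.
Error variance = 232.852 − 184.696 = 48.1554; SEM = √48.1554 = 6.94.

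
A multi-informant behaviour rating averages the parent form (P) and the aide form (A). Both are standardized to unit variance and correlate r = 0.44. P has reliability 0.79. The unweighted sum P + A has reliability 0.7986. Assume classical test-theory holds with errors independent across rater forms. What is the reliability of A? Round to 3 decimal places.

0.630

Var(P+A) = 2 + 2·0.44 = 2.880.
True-score variance = ρ_P + ρ_A + 2·0.44, so 0.7986 = (0.79 + ρ_A + 0.88) / 2.880.
ρ_A = 0.7986·2.880 − 0.79 − 0.88 = 0.630.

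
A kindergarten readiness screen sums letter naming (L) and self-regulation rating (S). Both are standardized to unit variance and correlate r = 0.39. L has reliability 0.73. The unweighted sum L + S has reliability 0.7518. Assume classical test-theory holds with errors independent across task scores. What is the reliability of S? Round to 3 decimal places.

0.580

Var(L+S) = 2 + 2·0.39 = 2.780.
True-score variance = ρ_L + ρ_S + 2·0.39, so 0.7518 = (0.73 + ρ_S + 0.78) / 2.780.
ρ_S = 0.7518·2.780 − 0.73 − 0.78 = 0.580.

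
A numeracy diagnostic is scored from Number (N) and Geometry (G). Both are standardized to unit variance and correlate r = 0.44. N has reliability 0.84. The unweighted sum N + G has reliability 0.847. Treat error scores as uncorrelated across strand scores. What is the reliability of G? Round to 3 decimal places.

0.719

Var(N+G) = 2 + 2·0.44 = 2.880.
True-score variance = ρ_N + ρ_G + 2·0.44, so 0.847 = (0.84 + ρ_G + 0.88) / 2.880.
ρ_G = 0.847·2.880 − 0.84 − 0.88 = 0.719.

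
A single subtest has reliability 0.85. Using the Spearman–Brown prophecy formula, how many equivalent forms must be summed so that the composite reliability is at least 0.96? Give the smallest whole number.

5

k ≥ ρ*(1−ρ₁)/(ρ₁(1−ρ*)) = 0.96·0.15 / (0.85·0.04) = 4.235.
Smallest integer k = 5.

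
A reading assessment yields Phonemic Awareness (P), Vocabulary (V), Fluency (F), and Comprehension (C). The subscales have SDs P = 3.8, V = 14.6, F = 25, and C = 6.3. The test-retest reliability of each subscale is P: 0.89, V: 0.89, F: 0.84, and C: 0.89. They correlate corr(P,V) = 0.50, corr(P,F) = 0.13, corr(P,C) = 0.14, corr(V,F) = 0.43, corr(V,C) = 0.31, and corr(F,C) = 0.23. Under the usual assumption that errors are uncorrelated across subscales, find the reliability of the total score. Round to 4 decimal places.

0.9090

Var(P+V+F+C) = 3.8² + 14.6² + 25² + 6.3² + 2·[3.8·14.6·0.50 + 3.8·25·0.13 + 3.8·6.3·0.14 + 14.6·25·0.43 + 14.6·6.3·0.31 + 25·6.3·0.23] = 892.29 + 530.261 = 1422.55.
Under uncorrelated errors the observed covariances equal the true-score covariances, so only the own-variance terms attenuate.
True-score variance = [3.8²·0.89 + 14.6²·0.89 + 25²·0.84 + 6.3²·0.89] + 530.261 = 762.888 + 530.261 = 1293.15.
Reliability = 1293.15 / 1422.55 = 0.9090.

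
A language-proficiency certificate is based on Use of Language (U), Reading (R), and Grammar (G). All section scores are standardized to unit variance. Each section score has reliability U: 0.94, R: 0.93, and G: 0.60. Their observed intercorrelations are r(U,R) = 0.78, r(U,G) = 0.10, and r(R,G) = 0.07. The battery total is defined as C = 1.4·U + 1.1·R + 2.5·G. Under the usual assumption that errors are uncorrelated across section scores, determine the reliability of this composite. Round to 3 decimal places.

Var(C) = 1.4² + 1.1² + 2.5² + 2·[1.54·0.78 + 3.5·0.10 + 2.75·0.07] = 9.42 + 3.4874 = 12.9074.
Because errors are independent across components, Cov(Tᵢ,Tⱼ) = Cov(Xᵢ,Xⱼ); the off-diagonal part of the true-score variance is the same as above.
True-score variance = [1.4²·0.94 + 1.1²·0.93 + 2.5²·0.60] + 3.4874 = 6.7177 + 3.4874 = 10.2051.
Reliability = 10.2051 / 12.9074 = 0.791.

0.791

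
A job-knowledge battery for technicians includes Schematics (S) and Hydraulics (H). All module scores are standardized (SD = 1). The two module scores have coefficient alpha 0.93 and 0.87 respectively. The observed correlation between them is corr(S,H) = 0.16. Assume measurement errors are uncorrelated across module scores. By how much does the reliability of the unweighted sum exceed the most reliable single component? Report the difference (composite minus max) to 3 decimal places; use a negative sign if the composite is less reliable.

-0.016

Var(sum) = 2 + 0.32 = 2.32; true-score variance = 1.8 + 0.32 = 2.12; composite reliability = 0.9138.
Max component reliability = 0.9300.
Difference = 0.9138 − 0.9300 = -0.016.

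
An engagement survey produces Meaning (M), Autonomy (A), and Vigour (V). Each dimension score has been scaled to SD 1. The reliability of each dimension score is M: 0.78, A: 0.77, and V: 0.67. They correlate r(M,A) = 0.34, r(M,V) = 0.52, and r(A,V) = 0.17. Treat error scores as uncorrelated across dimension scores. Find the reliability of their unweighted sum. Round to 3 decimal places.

Var(M+A+V) = 3 + 2·[0.34 + 0.52 + 0.17] = 3 + 2.06 = 5.06.
Under uncorrelated errors the observed covariances equal the true-score covariances, so only the own-variance terms attenuate.
True-score variance = [0.78 + 0.77 + 0.67] + 2.06 = 2.22 + 2.06 = 4.28.
Reliability = 4.28 / 5.06 = 0.846.

0.846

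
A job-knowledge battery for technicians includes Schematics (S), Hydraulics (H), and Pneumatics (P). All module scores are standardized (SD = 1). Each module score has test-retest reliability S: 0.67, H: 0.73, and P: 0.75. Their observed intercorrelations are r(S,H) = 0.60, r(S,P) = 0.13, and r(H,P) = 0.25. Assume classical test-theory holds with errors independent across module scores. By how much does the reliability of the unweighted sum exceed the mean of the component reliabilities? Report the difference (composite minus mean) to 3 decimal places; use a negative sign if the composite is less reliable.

0.112

Var(sum) = 3 + 1.96 = 4.96; true-score variance = 2.15 + 1.96 = 4.11; composite reliability = 0.8286.
Mean component reliability = 0.7167.
Difference = 0.8286 − 0.7167 = 0.112.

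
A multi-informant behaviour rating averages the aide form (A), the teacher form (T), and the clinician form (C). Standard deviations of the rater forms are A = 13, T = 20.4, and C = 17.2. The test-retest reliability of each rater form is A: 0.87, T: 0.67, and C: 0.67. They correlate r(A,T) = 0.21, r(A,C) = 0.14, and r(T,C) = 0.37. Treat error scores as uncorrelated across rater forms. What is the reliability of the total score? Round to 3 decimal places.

0.805

Var(A+T+C) = 13² + 20.4² + 17.2² + 2·[13·20.4·0.21 + 13·17.2·0.14 + 20.4·17.2·0.37] = 881 + 433.643 = 1314.64.
Because errors are independent across components, Cov(Tᵢ,Tⱼ) = Cov(Xᵢ,Xⱼ); the off-diagonal part of the true-score variance is the same as above.
True-score variance = [13²·0.87 + 20.4²·0.67 + 17.2²·0.67] + 433.643 = 624.07 + 433.643 = 1057.71.
Reliability = 1057.71 / 1314.64 = 0.805.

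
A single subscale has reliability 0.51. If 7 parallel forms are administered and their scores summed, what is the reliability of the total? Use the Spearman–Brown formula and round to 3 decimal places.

0.879

ρ_k = kρ / (1 + (k−1)ρ) = 7·0.51 / (1 + 6·0.51) = 3.570 / 4.060 = 0.879.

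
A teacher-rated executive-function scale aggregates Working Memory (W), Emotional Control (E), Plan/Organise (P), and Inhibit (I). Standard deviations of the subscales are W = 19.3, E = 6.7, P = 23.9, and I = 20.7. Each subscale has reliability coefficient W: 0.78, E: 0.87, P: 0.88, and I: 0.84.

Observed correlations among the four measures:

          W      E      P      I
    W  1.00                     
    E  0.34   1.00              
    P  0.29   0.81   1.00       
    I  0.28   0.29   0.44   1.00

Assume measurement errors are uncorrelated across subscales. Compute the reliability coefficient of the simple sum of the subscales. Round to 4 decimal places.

Var(W+E+P+I) = 19.3² + 6.7² + 23.9² + 20.7² + 2·[19.3·6.7·0.34 + 19.3·23.9·0.29 + 19.3·20.7·0.28 + 6.7·23.9·0.81 + 6.7·20.7·0.29 + 23.9·20.7·0.44] = 1417.08 + 1354.41 = 2771.49.
Under uncorrelated errors the observed covariances equal the true-score covariances, so only the own-variance terms attenuate.
True-score variance = [19.3²·0.78 + 6.7²·0.87 + 23.9²·0.88 + 20.7²·0.84] + 1354.41 = 1192.19 + 1354.41 = 2546.6.
Reliability = 2546.6 / 2771.49 = 0.9189.

0.9189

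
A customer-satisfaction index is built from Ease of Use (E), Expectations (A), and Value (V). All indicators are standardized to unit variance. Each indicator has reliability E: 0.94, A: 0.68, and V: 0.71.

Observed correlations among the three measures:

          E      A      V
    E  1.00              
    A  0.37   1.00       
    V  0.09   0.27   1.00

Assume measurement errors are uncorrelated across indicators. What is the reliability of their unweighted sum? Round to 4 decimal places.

Var(E+A+V) = 3 + 2·[0.37 + 0.09 + 0.27] = 3 + 1.46 = 4.46.
With uncorrelated errors the cross-covariances are all true-score covariance, so they carry over unchanged; only the diagonal terms shrink to ρᵢσᵢ².
True-score variance = [0.94 + 0.68 + 0.71] + 1.46 = 2.33 + 1.46 = 3.79.
Reliability = 3.79 / 4.46 = 0.8498.

0.8498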